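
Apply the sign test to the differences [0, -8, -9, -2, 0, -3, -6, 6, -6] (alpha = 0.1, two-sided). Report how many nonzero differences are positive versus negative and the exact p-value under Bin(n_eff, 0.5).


Step 1: Discard zero differences. Original n = 9; n_eff = number of nonzero differences = 7.
Nonzero differences (with sign): -8, -9, -2, -3, -6, +6, -6
Step 2: Count signs: positive = 1, negative = 6.
Step 3: Under H0: P(positive) = 0.5, so the number of positives S ~ Bin(7, 0.5).
Step 4: Two-sided exact p-value = sum of Bin(7,0.5) probabilities at or below the observed probability = 0.125000.
Step 5: alpha = 0.1. fail to reject H0.

n_eff = 7, pos = 1, neg = 6, p = 0.125000, fail to reject H0.


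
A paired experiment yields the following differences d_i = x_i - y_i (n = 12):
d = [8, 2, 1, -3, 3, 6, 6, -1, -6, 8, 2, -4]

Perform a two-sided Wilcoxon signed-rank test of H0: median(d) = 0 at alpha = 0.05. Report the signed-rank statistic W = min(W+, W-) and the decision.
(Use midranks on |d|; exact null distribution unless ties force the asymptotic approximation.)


Step 1: Drop any zero differences (none here) and take |d_i|.
|d| = [8, 2, 1, 3, 3, 6, 6, 1, 6, 8, 2, 4]
Step 2: Midrank |d_i| (ties get averaged ranks).
ranks: |8|->11.5, |2|->3.5, |1|->1.5, |3|->5.5, |3|->5.5, |6|->9, |6|->9, |1|->1.5, |6|->9, |8|->11.5, |2|->3.5, |4|->7
Step 3: Attach original signs; sum ranks with positive sign and with negative sign.
W+ = 11.5 + 3.5 + 1.5 + 5.5 + 9 + 9 + 11.5 + 3.5 = 55
W- = 5.5 + 1.5 + 9 + 7 = 23
(Check: W+ + W- = 78 should equal n(n+1)/2 = 78.)
Step 4: Test statistic W = min(W+, W-) = 23.
Step 5: Ties in |d|, so use the tie-corrected normal approximation.
        E[W] = n(n+1)/4 = 12*13/4 = 39.
        Tie groups: |d|=1 (t=2), |d|=2 (t=2), |d|=3 (t=2), |d|=6 (t=3), |d|=8 (t=2); sum(t^3 - t) = 48.
        Var[W] = n(n+1)(2n+1)/24 - sum(t^3-t)/48 = 3900/24 - 48/48 = 161.5.
        z = (W - E[W]) / sqrt(Var[W]) = (23 - 39) / 12.7083 = -1.2590.
        Two-sided p = 2*Phi(z) = 0.208022.
Step 6: alpha = 0.05. fail to reject H0.

W+ = 55, W- = 23, W = min = 23, p = 0.208022, fail to reject H0.


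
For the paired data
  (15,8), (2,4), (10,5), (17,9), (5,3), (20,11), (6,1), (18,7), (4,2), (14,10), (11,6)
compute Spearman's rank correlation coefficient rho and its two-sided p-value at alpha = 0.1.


Step 1: Rank x and y separately (midranks; no ties here).
rank(x): 15->8, 2->1, 10->5, 17->9, 5->3, 20->11, 6->4, 18->10, 4->2, 14->7, 11->6
rank(y): 8->8, 4->4, 5->5, 9->9, 3->3, 11->11, 1->1, 7->7, 2->2, 10->10, 6->6
Step 2: d_i = R_x(i) - R_y(i); compute d_i^2.
  (8-8)^2=0, (1-4)^2=9, (5-5)^2=0, (9-9)^2=0, (3-3)^2=0, (11-11)^2=0, (4-1)^2=9, (10-7)^2=9, (2-2)^2=0, (7-10)^2=9, (6-6)^2=0
sum(d^2) = 36.
Step 3: rho = 1 - 6*36 / (11*(11^2 - 1)) = 1 - 216/1320 = 0.836364.
Step 4: Under H0, t = rho * sqrt((n-2)/(1-rho^2)) = 4.5772 ~ t(9).
Step 5: Two-sided p-value from the t-distribution with 9 df = 0.001333.
Step 6: alpha = 0.1. reject H0.

rho = 0.8364, p = 0.001333, reject H0 at alpha = 0.1.


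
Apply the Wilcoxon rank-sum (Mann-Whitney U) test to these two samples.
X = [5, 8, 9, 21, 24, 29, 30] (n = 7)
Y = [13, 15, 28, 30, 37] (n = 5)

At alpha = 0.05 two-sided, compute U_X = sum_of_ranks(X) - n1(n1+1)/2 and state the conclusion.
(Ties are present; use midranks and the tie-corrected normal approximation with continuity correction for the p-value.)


Step 1: Combine and sort all 12 observations; assign midranks.
sorted (value, group): (5,X), (8,X), (9,X), (13,Y), (15,Y), (21,X), (24,X), (28,Y), (29,X), (30,X), (30,Y), (37,Y)
ranks: 5->1, 8->2, 9->3, 13->4, 15->5, 21->6, 24->7, 28->8, 29->9, 30->10.5, 30->10.5, 37->12
Step 2: Rank sum for X: R1 = 1 + 2 + 3 + 6 + 7 + 9 + 10.5 = 38.5.
Step 3: U_X = R1 - n1(n1+1)/2 = 38.5 - 7*8/2 = 38.5 - 28 = 10.5.
       U_Y = n1*n2 - U_X = 35 - 10.5 = 24.5.
Step 4: Ties are present, so use the tie-corrected normal approximation (with continuity correction) for the p-value.
Step 5: p-value = 0.290307; compare to alpha = 0.05. fail to reject H0.

U_X = 10.5, p = 0.290307, fail to reject H0 at alpha = 0.05.


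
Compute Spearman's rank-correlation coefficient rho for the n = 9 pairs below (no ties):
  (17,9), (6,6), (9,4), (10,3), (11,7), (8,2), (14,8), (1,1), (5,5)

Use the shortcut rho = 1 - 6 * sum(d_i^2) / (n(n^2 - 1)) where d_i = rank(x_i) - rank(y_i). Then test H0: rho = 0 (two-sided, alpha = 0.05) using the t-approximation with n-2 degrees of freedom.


Step 1: Rank x and y separately (midranks; no ties here).
rank(x): 17->9, 6->3, 9->5, 10->6, 11->7, 8->4, 14->8, 1->1, 5->2
rank(y): 9->9, 6->6, 4->4, 3->3, 7->7, 2->2, 8->8, 1->1, 5->5
Step 2: d_i = R_x(i) - R_y(i); compute d_i^2.
  (9-9)^2=0, (3-6)^2=9, (5-4)^2=1, (6-3)^2=9, (7-7)^2=0, (4-2)^2=4, (8-8)^2=0, (1-1)^2=0, (2-5)^2=9
sum(d^2) = 32.
Step 3: rho = 1 - 6*32 / (9*(9^2 - 1)) = 1 - 192/720 = 0.733333.
Step 4: Under H0, t = rho * sqrt((n-2)/(1-rho^2)) = 2.8538 ~ t(7).
Step 5: Two-sided p-value from the t-distribution with 7 df = 0.024554.
Step 6: alpha = 0.05. reject H0.

rho = 0.7333, p = 0.024554, reject H0 at alpha = 0.05.


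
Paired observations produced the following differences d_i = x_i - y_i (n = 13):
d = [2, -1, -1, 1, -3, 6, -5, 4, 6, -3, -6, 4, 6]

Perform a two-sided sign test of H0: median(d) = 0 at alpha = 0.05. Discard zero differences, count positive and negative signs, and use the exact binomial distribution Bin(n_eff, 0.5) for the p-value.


Step 1: Discard zero differences. Original n = 13; n_eff = number of nonzero differences = 13.
Nonzero differences (with sign): +2, -1, -1, +1, -3, +6, -5, +4, +6, -3, -6, +4, +6
Step 2: Count signs: positive = 7, negative = 6.
Step 3: Under H0: P(positive) = 0.5, so the number of positives S ~ Bin(13, 0.5).
Step 4: Two-sided exact p-value = sum of Bin(13,0.5) probabilities at or below the observed probability = 1.000000.
Step 5: alpha = 0.05. fail to reject H0.

n_eff = 13, pos = 7, neg = 6, p = 1.000000, fail to reject H0.


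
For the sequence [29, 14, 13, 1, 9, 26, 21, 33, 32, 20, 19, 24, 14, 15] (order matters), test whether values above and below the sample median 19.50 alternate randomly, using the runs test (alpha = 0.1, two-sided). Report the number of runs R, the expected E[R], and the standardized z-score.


Step 1: Compute median = 19.50; label A = above, B = below.
Labels in order: ABBBBAAAAABABB  (n_A = 7, n_B = 7)
Step 2: Count runs R = 6.
Step 3: Under H0 (random ordering), E[R] = 2*n_A*n_B/(n_A+n_B) + 1 = 2*7*7/14 + 1 = 8.0000.
        Var[R] = 2*n_A*n_B*(2*n_A*n_B - n_A - n_B) / ((n_A+n_B)^2 * (n_A+n_B-1)) = 8232/2548 = 3.2308.
        SD[R] = 1.7974.
Step 4: Continuity-corrected z = (R + 0.5 - E[R]) / SD[R] = (6 + 0.5 - 8.0000) / 1.7974 = -0.8345.
Step 5: Two-sided p-value via normal approximation = 2*(1 - Phi(|z|)) = 0.403986.
Step 6: alpha = 0.1. fail to reject H0.

R = 6, z = -0.8345, p = 0.403986, fail to reject H0.


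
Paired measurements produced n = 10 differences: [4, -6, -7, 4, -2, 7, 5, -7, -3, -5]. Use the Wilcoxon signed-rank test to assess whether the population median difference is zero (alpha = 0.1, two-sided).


Step 1: Drop any zero differences (none here) and take |d_i|.
|d| = [4, 6, 7, 4, 2, 7, 5, 7, 3, 5]
Step 2: Midrank |d_i| (ties get averaged ranks).
ranks: |4|->3.5, |6|->7, |7|->9, |4|->3.5, |2|->1, |7|->9, |5|->5.5, |7|->9, |3|->2, |5|->5.5
Step 3: Attach original signs; sum ranks with positive sign and with negative sign.
W+ = 3.5 + 3.5 + 9 + 5.5 = 21.5
W- = 7 + 9 + 1 + 9 + 2 + 5.5 = 33.5
(Check: W+ + W- = 55 should equal n(n+1)/2 = 55.)
Step 4: Test statistic W = min(W+, W-) = 21.5.
Step 5: Ties in |d|, so use the tie-corrected normal approximation.
        E[W] = n(n+1)/4 = 10*11/4 = 27.5.
        Tie groups: |d|=4 (t=2), |d|=5 (t=2), |d|=7 (t=3); sum(t^3 - t) = 36.
        Var[W] = n(n+1)(2n+1)/24 - sum(t^3-t)/48 = 2310/24 - 36/48 = 95.5.
        z = (W - E[W]) / sqrt(Var[W]) = (21.5 - 27.5) / 9.7724 = -0.6140.
        Two-sided p = 2*Phi(z) = 0.539233.
Step 6: alpha = 0.1. fail to reject H0.

W+ = 21.5, W- = 33.5, W = min = 21.5, p = 0.539233, fail to reject H0.


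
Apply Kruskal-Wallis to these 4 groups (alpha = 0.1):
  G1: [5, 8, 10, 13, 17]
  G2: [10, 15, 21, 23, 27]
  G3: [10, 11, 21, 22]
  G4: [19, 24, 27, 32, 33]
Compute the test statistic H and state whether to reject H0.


Step 1: Combine all N = 19 observations and assign midranks.
sorted (value, group, rank): (5,G1,1), (8,G1,2), (10,G1,4), (10,G2,4), (10,G3,4), (11,G3,6), (13,G1,7), (15,G2,8), (17,G1,9), (19,G4,10), (21,G2,11.5), (21,G3,11.5), (22,G3,13), (23,G2,14), (24,G4,15), (27,G2,16.5), (27,G4,16.5), (32,G4,18), (33,G4,19)
Step 2: Sum ranks within each group.
R_1 = 23 (n_1 = 5)
R_2 = 54 (n_2 = 5)
R_3 = 34.5 (n_3 = 4)
R_4 = 78.5 (n_4 = 5)
Step 3: H = 12/(N(N+1)) * sum(R_i^2/n_i) - 3(N+1)
     = 12/(19*20) * (23^2/5 + 54^2/5 + 34.5^2/4 + 78.5^2/5) - 3*20
     = 0.031579 * 2219.01 - 60
     = 10.074079.
Step 4: Ties present; correction factor C = 1 - 36/(19^3 - 19) = 0.994737. Corrected H = 10.074079 / 0.994737 = 10.127381.
Step 5: Under H0, H ~ chi^2(3); p-value = 0.017514.
Step 6: alpha = 0.1. reject H0.

H = 10.1274, df = 3, p = 0.017514, reject H0.


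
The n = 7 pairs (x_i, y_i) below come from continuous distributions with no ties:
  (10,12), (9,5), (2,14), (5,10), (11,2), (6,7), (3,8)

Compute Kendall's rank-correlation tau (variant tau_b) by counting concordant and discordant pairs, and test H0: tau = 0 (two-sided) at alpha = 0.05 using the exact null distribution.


Step 1: Enumerate the 21 unordered pairs (i,j) with i<j and classify each by sign(x_j-x_i) * sign(y_j-y_i).
  (1,2):dx=-1,dy=-7->C; (1,3):dx=-8,dy=+2->D; (1,4):dx=-5,dy=-2->C; (1,5):dx=+1,dy=-10->D
  (1,6):dx=-4,dy=-5->C; (1,7):dx=-7,dy=-4->C; (2,3):dx=-7,dy=+9->D; (2,4):dx=-4,dy=+5->D
  (2,5):dx=+2,dy=-3->D; (2,6):dx=-3,dy=+2->D; (2,7):dx=-6,dy=+3->D; (3,4):dx=+3,dy=-4->D
  (3,5):dx=+9,dy=-12->D; (3,6):dx=+4,dy=-7->D; (3,7):dx=+1,dy=-6->D; (4,5):dx=+6,dy=-8->D
  (4,6):dx=+1,dy=-3->D; (4,7):dx=-2,dy=-2->C; (5,6):dx=-5,dy=+5->D; (5,7):dx=-8,dy=+6->D
  (6,7):dx=-3,dy=+1->D
Step 2: C = 5, D = 16, total pairs = 21.
Step 3: tau = (C - D)/(n(n-1)/2) = (5 - 16)/21 = -0.523810.
Step 4: Exact two-sided p-value (enumerate n! = 5040 permutations of y under H0): p = 0.136111.
Step 5: alpha = 0.05. fail to reject H0.

tau_b = -0.5238 (C=5, D=16), p = 0.136111, fail to reject H0.


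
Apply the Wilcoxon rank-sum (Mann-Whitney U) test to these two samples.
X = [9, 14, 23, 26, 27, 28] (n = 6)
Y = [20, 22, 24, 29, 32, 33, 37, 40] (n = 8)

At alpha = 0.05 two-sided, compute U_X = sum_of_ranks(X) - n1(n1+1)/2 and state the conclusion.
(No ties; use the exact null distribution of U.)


Step 1: Combine and sort all 14 observations; assign midranks.
sorted (value, group): (9,X), (14,X), (20,Y), (22,Y), (23,X), (24,Y), (26,X), (27,X), (28,X), (29,Y), (32,Y), (33,Y), (37,Y), (40,Y)
ranks: 9->1, 14->2, 20->3, 22->4, 23->5, 24->6, 26->7, 27->8, 28->9, 29->10, 32->11, 33->12, 37->13, 40->14
Step 2: Rank sum for X: R1 = 1 + 2 + 5 + 7 + 8 + 9 = 32.
Step 3: U_X = R1 - n1(n1+1)/2 = 32 - 6*7/2 = 32 - 21 = 11.
       U_Y = n1*n2 - U_X = 48 - 11 = 37.
Step 4: No ties, so the exact null distribution of U (based on enumerating the C(14,6) = 3003 equally likely rank assignments) gives the two-sided p-value.
Step 5: p-value = 0.107892; compare to alpha = 0.05. fail to reject H0.

U_X = 11, p = 0.107892, fail to reject H0 at alpha = 0.05.


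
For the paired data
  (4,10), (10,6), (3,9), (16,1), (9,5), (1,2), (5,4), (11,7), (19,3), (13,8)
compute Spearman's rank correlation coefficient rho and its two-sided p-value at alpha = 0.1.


Step 1: Rank x and y separately (midranks; no ties here).
rank(x): 4->3, 10->6, 3->2, 16->9, 9->5, 1->1, 5->4, 11->7, 19->10, 13->8
rank(y): 10->10, 6->6, 9->9, 1->1, 5->5, 2->2, 4->4, 7->7, 3->3, 8->8
Step 2: d_i = R_x(i) - R_y(i); compute d_i^2.
  (3-10)^2=49, (6-6)^2=0, (2-9)^2=49, (9-1)^2=64, (5-5)^2=0, (1-2)^2=1, (4-4)^2=0, (7-7)^2=0, (10-3)^2=49, (8-8)^2=0
sum(d^2) = 212.
Step 3: rho = 1 - 6*212 / (10*(10^2 - 1)) = 1 - 1272/990 = -0.284848.
Step 4: Under H0, t = rho * sqrt((n-2)/(1-rho^2)) = -0.8405 ~ t(8).
Step 5: Two-sided p-value from the t-distribution with 8 df = 0.425038.
Step 6: alpha = 0.1. fail to reject H0.

rho = -0.2848, p = 0.425038, fail to reject H0 at alpha = 0.1.


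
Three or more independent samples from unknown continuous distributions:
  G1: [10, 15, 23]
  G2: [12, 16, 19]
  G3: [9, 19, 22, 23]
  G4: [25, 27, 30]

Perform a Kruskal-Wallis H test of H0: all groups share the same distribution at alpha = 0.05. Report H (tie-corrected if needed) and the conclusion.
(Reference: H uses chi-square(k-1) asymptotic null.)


Step 1: Combine all N = 13 observations and assign midranks.
sorted (value, group, rank): (9,G3,1), (10,G1,2), (12,G2,3), (15,G1,4), (16,G2,5), (19,G2,6.5), (19,G3,6.5), (22,G3,8), (23,G1,9.5), (23,G3,9.5), (25,G4,11), (27,G4,12), (30,G4,13)
Step 2: Sum ranks within each group.
R_1 = 15.5 (n_1 = 3)
R_2 = 14.5 (n_2 = 3)
R_3 = 25 (n_3 = 4)
R_4 = 36 (n_4 = 3)
Step 3: H = 12/(N(N+1)) * sum(R_i^2/n_i) - 3(N+1)
     = 12/(13*14) * (15.5^2/3 + 14.5^2/3 + 25^2/4 + 36^2/3) - 3*14
     = 0.065934 * 738.417 - 42
     = 6.686813.
Step 4: Ties present; correction factor C = 1 - 12/(13^3 - 13) = 0.994505. Corrected H = 6.686813 / 0.994505 = 6.723757.
Step 5: Under H0, H ~ chi^2(3); p-value = 0.081244.
Step 6: alpha = 0.05. fail to reject H0.

H = 6.7238, df = 3, p = 0.081244, fail to reject H0.


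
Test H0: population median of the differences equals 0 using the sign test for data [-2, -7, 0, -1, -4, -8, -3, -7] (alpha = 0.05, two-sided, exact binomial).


Step 1: Discard zero differences. Original n = 8; n_eff = number of nonzero differences = 7.
Nonzero differences (with sign): -2, -7, -1, -4, -8, -3, -7
Step 2: Count signs: positive = 0, negative = 7.
Step 3: Under H0: P(positive) = 0.5, so the number of positives S ~ Bin(7, 0.5).
Step 4: Two-sided exact p-value = sum of Bin(7,0.5) probabilities at or below the observed probability = 0.015625.
Step 5: alpha = 0.05. reject H0.

n_eff = 7, pos = 0, neg = 7, p = 0.015625, reject H0.


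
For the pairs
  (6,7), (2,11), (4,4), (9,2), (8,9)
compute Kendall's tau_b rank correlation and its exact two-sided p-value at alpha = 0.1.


Step 1: Enumerate the 10 unordered pairs (i,j) with i<j and classify each by sign(x_j-x_i) * sign(y_j-y_i).
  (1,2):dx=-4,dy=+4->D; (1,3):dx=-2,dy=-3->C; (1,4):dx=+3,dy=-5->D; (1,5):dx=+2,dy=+2->C
  (2,3):dx=+2,dy=-7->D; (2,4):dx=+7,dy=-9->D; (2,5):dx=+6,dy=-2->D; (3,4):dx=+5,dy=-2->D
  (3,5):dx=+4,dy=+5->C; (4,5):dx=-1,dy=+7->D
Step 2: C = 3, D = 7, total pairs = 10.
Step 3: tau = (C - D)/(n(n-1)/2) = (3 - 7)/10 = -0.400000.
Step 4: Exact two-sided p-value (enumerate n! = 120 permutations of y under H0): p = 0.483333.
Step 5: alpha = 0.1. fail to reject H0.

tau_b = -0.4000 (C=3, D=7), p = 0.483333, fail to reject H0.


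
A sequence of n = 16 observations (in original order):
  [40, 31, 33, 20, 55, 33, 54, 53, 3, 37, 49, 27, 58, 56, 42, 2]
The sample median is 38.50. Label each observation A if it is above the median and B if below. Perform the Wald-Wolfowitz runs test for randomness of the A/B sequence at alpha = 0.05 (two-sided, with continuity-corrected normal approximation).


Step 1: Compute median = 38.50; label A = above, B = below.
Labels in order: ABBBABAABBABAAAB  (n_A = 8, n_B = 8)
Step 2: Count runs R = 10.
Step 3: Under H0 (random ordering), E[R] = 2*n_A*n_B/(n_A+n_B) + 1 = 2*8*8/16 + 1 = 9.0000.
        Var[R] = 2*n_A*n_B*(2*n_A*n_B - n_A - n_B) / ((n_A+n_B)^2 * (n_A+n_B-1)) = 14336/3840 = 3.7333.
        SD[R] = 1.9322.
Step 4: Continuity-corrected z = (R - 0.5 - E[R]) / SD[R] = (10 - 0.5 - 9.0000) / 1.9322 = 0.2588.
Step 5: Two-sided p-value via normal approximation = 2*(1 - Phi(|z|)) = 0.795809.
Step 6: alpha = 0.05. fail to reject H0.

R = 10, z = 0.2588, p = 0.795809, fail to reject H0.


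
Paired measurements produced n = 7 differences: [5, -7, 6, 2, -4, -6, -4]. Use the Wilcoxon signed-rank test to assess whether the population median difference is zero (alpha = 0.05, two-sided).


Step 1: Drop any zero differences (none here) and take |d_i|.
|d| = [5, 7, 6, 2, 4, 6, 4]
Step 2: Midrank |d_i| (ties get averaged ranks).
ranks: |5|->4, |7|->7, |6|->5.5, |2|->1, |4|->2.5, |6|->5.5, |4|->2.5
Step 3: Attach original signs; sum ranks with positive sign and with negative sign.
W+ = 4 + 5.5 + 1 = 10.5
W- = 7 + 2.5 + 5.5 + 2.5 = 17.5
(Check: W+ + W- = 28 should equal n(n+1)/2 = 28.)
Step 4: Test statistic W = min(W+, W-) = 10.5.
Step 5: Ties in |d|, so use the tie-corrected normal approximation.
        E[W] = n(n+1)/4 = 7*8/4 = 14.
        Tie groups: |d|=4 (t=2), |d|=6 (t=2); sum(t^3 - t) = 12.
        Var[W] = n(n+1)(2n+1)/24 - sum(t^3-t)/48 = 840/24 - 12/48 = 34.75.
        z = (W - E[W]) / sqrt(Var[W]) = (10.5 - 14) / 5.8949 = -0.5937.
        Two-sided p = 2*Phi(z) = 0.552691.
Step 6: alpha = 0.05. fail to reject H0.

W+ = 10.5, W- = 17.5, W = min = 10.5, p = 0.552691, fail to reject H0.


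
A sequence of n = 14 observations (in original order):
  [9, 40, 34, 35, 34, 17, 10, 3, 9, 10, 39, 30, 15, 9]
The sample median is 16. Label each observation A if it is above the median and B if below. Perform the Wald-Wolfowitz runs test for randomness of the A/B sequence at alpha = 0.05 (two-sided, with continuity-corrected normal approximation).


Step 1: Compute median = 16; label A = above, B = below.
Labels in order: BAAAAABBBBAABB  (n_A = 7, n_B = 7)
Step 2: Count runs R = 5.
Step 3: Under H0 (random ordering), E[R] = 2*n_A*n_B/(n_A+n_B) + 1 = 2*7*7/14 + 1 = 8.0000.
        Var[R] = 2*n_A*n_B*(2*n_A*n_B - n_A - n_B) / ((n_A+n_B)^2 * (n_A+n_B-1)) = 8232/2548 = 3.2308.
        SD[R] = 1.7974.
Step 4: Continuity-corrected z = (R + 0.5 - E[R]) / SD[R] = (5 + 0.5 - 8.0000) / 1.7974 = -1.3909.
Step 5: Two-sided p-value via normal approximation = 2*(1 - Phi(|z|)) = 0.164264.
Step 6: alpha = 0.05. fail to reject H0.

R = 5, z = -1.3909, p = 0.164264, fail to reject H0.


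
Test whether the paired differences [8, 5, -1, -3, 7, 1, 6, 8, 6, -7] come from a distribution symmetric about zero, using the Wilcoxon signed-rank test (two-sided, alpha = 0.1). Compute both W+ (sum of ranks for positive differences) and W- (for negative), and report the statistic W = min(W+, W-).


Step 1: Drop any zero differences (none here) and take |d_i|.
|d| = [8, 5, 1, 3, 7, 1, 6, 8, 6, 7]
Step 2: Midrank |d_i| (ties get averaged ranks).
ranks: |8|->9.5, |5|->4, |1|->1.5, |3|->3, |7|->7.5, |1|->1.5, |6|->5.5, |8|->9.5, |6|->5.5, |7|->7.5
Step 3: Attach original signs; sum ranks with positive sign and with negative sign.
W+ = 9.5 + 4 + 7.5 + 1.5 + 5.5 + 9.5 + 5.5 = 43
W- = 1.5 + 3 + 7.5 = 12
(Check: W+ + W- = 55 should equal n(n+1)/2 = 55.)
Step 4: Test statistic W = min(W+, W-) = 12.
Step 5: Ties in |d|, so use the tie-corrected normal approximation.
        E[W] = n(n+1)/4 = 10*11/4 = 27.5.
        Tie groups: |d|=1 (t=2), |d|=6 (t=2), |d|=7 (t=2), |d|=8 (t=2); sum(t^3 - t) = 24.
        Var[W] = n(n+1)(2n+1)/24 - sum(t^3-t)/48 = 2310/24 - 24/48 = 95.75.
        z = (W - E[W]) / sqrt(Var[W]) = (12 - 27.5) / 9.7852 = -1.5840.
        Two-sided p = 2*Phi(z) = 0.113188.
Step 6: alpha = 0.1. fail to reject H0.

W+ = 43, W- = 12, W = min = 12, p = 0.113188, fail to reject H0.


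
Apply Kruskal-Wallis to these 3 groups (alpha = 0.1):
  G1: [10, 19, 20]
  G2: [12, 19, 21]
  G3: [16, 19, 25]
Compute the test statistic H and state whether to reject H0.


Step 1: Combine all N = 9 observations and assign midranks.
sorted (value, group, rank): (10,G1,1), (12,G2,2), (16,G3,3), (19,G1,5), (19,G2,5), (19,G3,5), (20,G1,7), (21,G2,8), (25,G3,9)
Step 2: Sum ranks within each group.
R_1 = 13 (n_1 = 3)
R_2 = 15 (n_2 = 3)
R_3 = 17 (n_3 = 3)
Step 3: H = 12/(N(N+1)) * sum(R_i^2/n_i) - 3(N+1)
     = 12/(9*10) * (13^2/3 + 15^2/3 + 17^2/3) - 3*10
     = 0.133333 * 227.667 - 30
     = 0.355556.
Step 4: Ties present; correction factor C = 1 - 24/(9^3 - 9) = 0.966667. Corrected H = 0.355556 / 0.966667 = 0.367816.
Step 5: Under H0, H ~ chi^2(2); p-value = 0.832012.
Step 6: alpha = 0.1. fail to reject H0.

H = 0.3678, df = 2, p = 0.832012, fail to reject H0.


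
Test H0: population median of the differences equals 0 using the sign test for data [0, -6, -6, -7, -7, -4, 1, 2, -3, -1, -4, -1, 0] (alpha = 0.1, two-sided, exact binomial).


Step 1: Discard zero differences. Original n = 13; n_eff = number of nonzero differences = 11.
Nonzero differences (with sign): -6, -6, -7, -7, -4, +1, +2, -3, -1, -4, -1
Step 2: Count signs: positive = 2, negative = 9.
Step 3: Under H0: P(positive) = 0.5, so the number of positives S ~ Bin(11, 0.5).
Step 4: Two-sided exact p-value = sum of Bin(11,0.5) probabilities at or below the observed probability = 0.065430.
Step 5: alpha = 0.1. reject H0.

n_eff = 11, pos = 2, neg = 9, p = 0.065430, reject H0.


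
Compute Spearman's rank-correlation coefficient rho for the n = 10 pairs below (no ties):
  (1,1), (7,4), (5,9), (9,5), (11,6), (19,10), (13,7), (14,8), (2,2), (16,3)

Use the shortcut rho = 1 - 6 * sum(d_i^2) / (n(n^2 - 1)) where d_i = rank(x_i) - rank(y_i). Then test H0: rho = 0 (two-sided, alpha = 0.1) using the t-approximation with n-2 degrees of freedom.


Step 1: Rank x and y separately (midranks; no ties here).
rank(x): 1->1, 7->4, 5->3, 9->5, 11->6, 19->10, 13->7, 14->8, 2->2, 16->9
rank(y): 1->1, 4->4, 9->9, 5->5, 6->6, 10->10, 7->7, 8->8, 2->2, 3->3
Step 2: d_i = R_x(i) - R_y(i); compute d_i^2.
  (1-1)^2=0, (4-4)^2=0, (3-9)^2=36, (5-5)^2=0, (6-6)^2=0, (10-10)^2=0, (7-7)^2=0, (8-8)^2=0, (2-2)^2=0, (9-3)^2=36
sum(d^2) = 72.
Step 3: rho = 1 - 6*72 / (10*(10^2 - 1)) = 1 - 432/990 = 0.563636.
Step 4: Under H0, t = rho * sqrt((n-2)/(1-rho^2)) = 1.9300 ~ t(8).
Step 5: Two-sided p-value from the t-distribution with 8 df = 0.089724.
Step 6: alpha = 0.1. reject H0.

rho = 0.5636, p = 0.089724, reject H0 at alpha = 0.1.


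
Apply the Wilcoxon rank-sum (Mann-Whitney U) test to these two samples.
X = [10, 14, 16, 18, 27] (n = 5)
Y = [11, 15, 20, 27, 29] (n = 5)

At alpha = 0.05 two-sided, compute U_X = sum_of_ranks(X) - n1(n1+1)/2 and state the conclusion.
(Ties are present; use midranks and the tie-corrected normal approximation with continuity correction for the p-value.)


Step 1: Combine and sort all 10 observations; assign midranks.
sorted (value, group): (10,X), (11,Y), (14,X), (15,Y), (16,X), (18,X), (20,Y), (27,X), (27,Y), (29,Y)
ranks: 10->1, 11->2, 14->3, 15->4, 16->5, 18->6, 20->7, 27->8.5, 27->8.5, 29->10
Step 2: Rank sum for X: R1 = 1 + 3 + 5 + 6 + 8.5 = 23.5.
Step 3: U_X = R1 - n1(n1+1)/2 = 23.5 - 5*6/2 = 23.5 - 15 = 8.5.
       U_Y = n1*n2 - U_X = 25 - 8.5 = 16.5.
Step 4: Ties are present, so use the tie-corrected normal approximation (with continuity correction) for the p-value.
Step 5: p-value = 0.463344; compare to alpha = 0.05. fail to reject H0.

U_X = 8.5, p = 0.463344, fail to reject H0 at alpha = 0.05.


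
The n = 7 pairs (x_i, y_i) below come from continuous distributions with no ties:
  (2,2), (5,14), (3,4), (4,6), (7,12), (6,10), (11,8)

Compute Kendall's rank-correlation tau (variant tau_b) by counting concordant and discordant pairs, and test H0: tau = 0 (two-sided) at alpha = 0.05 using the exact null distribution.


Step 1: Enumerate the 21 unordered pairs (i,j) with i<j and classify each by sign(x_j-x_i) * sign(y_j-y_i).
  (1,2):dx=+3,dy=+12->C; (1,3):dx=+1,dy=+2->C; (1,4):dx=+2,dy=+4->C; (1,5):dx=+5,dy=+10->C
  (1,6):dx=+4,dy=+8->C; (1,7):dx=+9,dy=+6->C; (2,3):dx=-2,dy=-10->C; (2,4):dx=-1,dy=-8->C
  (2,5):dx=+2,dy=-2->D; (2,6):dx=+1,dy=-4->D; (2,7):dx=+6,dy=-6->D; (3,4):dx=+1,dy=+2->C
  (3,5):dx=+4,dy=+8->C; (3,6):dx=+3,dy=+6->C; (3,7):dx=+8,dy=+4->C; (4,5):dx=+3,dy=+6->C
  (4,6):dx=+2,dy=+4->C; (4,7):dx=+7,dy=+2->C; (5,6):dx=-1,dy=-2->C; (5,7):dx=+4,dy=-4->D
  (6,7):dx=+5,dy=-2->D
Step 2: C = 16, D = 5, total pairs = 21.
Step 3: tau = (C - D)/(n(n-1)/2) = (16 - 5)/21 = 0.523810.
Step 4: Exact two-sided p-value (enumerate n! = 5040 permutations of y under H0): p = 0.136111.
Step 5: alpha = 0.05. fail to reject H0.

tau_b = 0.5238 (C=16, D=5), p = 0.136111, fail to reject H0.


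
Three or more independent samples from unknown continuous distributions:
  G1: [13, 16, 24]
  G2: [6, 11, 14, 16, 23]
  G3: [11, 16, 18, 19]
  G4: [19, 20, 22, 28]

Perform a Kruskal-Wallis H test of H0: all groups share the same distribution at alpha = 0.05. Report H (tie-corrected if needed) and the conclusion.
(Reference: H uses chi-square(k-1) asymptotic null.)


Step 1: Combine all N = 16 observations and assign midranks.
sorted (value, group, rank): (6,G2,1), (11,G2,2.5), (11,G3,2.5), (13,G1,4), (14,G2,5), (16,G1,7), (16,G2,7), (16,G3,7), (18,G3,9), (19,G3,10.5), (19,G4,10.5), (20,G4,12), (22,G4,13), (23,G2,14), (24,G1,15), (28,G4,16)
Step 2: Sum ranks within each group.
R_1 = 26 (n_1 = 3)
R_2 = 29.5 (n_2 = 5)
R_3 = 29 (n_3 = 4)
R_4 = 51.5 (n_4 = 4)
Step 3: H = 12/(N(N+1)) * sum(R_i^2/n_i) - 3(N+1)
     = 12/(16*17) * (26^2/3 + 29.5^2/5 + 29^2/4 + 51.5^2/4) - 3*17
     = 0.044118 * 1272.7 - 51
     = 5.148346.
Step 4: Ties present; correction factor C = 1 - 36/(16^3 - 16) = 0.991176. Corrected H = 5.148346 / 0.991176 = 5.194177.
Step 5: Under H0, H ~ chi^2(3); p-value = 0.158118.
Step 6: alpha = 0.05. fail to reject H0.

H = 5.1942, df = 3, p = 0.158118, fail to reject H0.


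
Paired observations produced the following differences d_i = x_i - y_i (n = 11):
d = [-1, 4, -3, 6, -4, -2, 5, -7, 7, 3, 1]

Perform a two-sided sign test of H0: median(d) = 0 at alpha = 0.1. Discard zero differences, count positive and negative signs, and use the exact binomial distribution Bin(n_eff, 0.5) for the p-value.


Step 1: Discard zero differences. Original n = 11; n_eff = number of nonzero differences = 11.
Nonzero differences (with sign): -1, +4, -3, +6, -4, -2, +5, -7, +7, +3, +1
Step 2: Count signs: positive = 6, negative = 5.
Step 3: Under H0: P(positive) = 0.5, so the number of positives S ~ Bin(11, 0.5).
Step 4: Two-sided exact p-value = sum of Bin(11,0.5) probabilities at or below the observed probability = 1.000000.
Step 5: alpha = 0.1. fail to reject H0.

n_eff = 11, pos = 6, neg = 5, p = 1.000000, fail to reject H0.


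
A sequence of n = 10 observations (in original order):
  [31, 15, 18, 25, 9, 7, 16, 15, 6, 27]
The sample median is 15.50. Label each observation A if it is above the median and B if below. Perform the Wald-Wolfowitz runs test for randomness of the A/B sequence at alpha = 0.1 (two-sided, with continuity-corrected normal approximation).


Step 1: Compute median = 15.50; label A = above, B = below.
Labels in order: ABAABBABBA  (n_A = 5, n_B = 5)
Step 2: Count runs R = 7.
Step 3: Under H0 (random ordering), E[R] = 2*n_A*n_B/(n_A+n_B) + 1 = 2*5*5/10 + 1 = 6.0000.
        Var[R] = 2*n_A*n_B*(2*n_A*n_B - n_A - n_B) / ((n_A+n_B)^2 * (n_A+n_B-1)) = 2000/900 = 2.2222.
        SD[R] = 1.4907.
Step 4: Continuity-corrected z = (R - 0.5 - E[R]) / SD[R] = (7 - 0.5 - 6.0000) / 1.4907 = 0.3354.
Step 5: Two-sided p-value via normal approximation = 2*(1 - Phi(|z|)) = 0.737316.
Step 6: alpha = 0.1. fail to reject H0.

R = 7, z = 0.3354, p = 0.737316, fail to reject H0.


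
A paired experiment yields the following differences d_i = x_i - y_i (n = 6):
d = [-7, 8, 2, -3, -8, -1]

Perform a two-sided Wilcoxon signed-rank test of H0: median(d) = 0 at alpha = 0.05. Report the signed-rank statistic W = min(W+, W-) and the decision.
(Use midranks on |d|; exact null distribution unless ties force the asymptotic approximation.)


Step 1: Drop any zero differences (none here) and take |d_i|.
|d| = [7, 8, 2, 3, 8, 1]
Step 2: Midrank |d_i| (ties get averaged ranks).
ranks: |7|->4, |8|->5.5, |2|->2, |3|->3, |8|->5.5, |1|->1
Step 3: Attach original signs; sum ranks with positive sign and with negative sign.
W+ = 5.5 + 2 = 7.5
W- = 4 + 3 + 5.5 + 1 = 13.5
(Check: W+ + W- = 21 should equal n(n+1)/2 = 21.)
Step 4: Test statistic W = min(W+, W-) = 7.5.
Step 5: Ties in |d|, so use the tie-corrected normal approximation.
        E[W] = n(n+1)/4 = 6*7/4 = 10.5.
        Tie groups: |d|=8 (t=2); sum(t^3 - t) = 6.
        Var[W] = n(n+1)(2n+1)/24 - sum(t^3-t)/48 = 546/24 - 6/48 = 22.625.
        z = (W - E[W]) / sqrt(Var[W]) = (7.5 - 10.5) / 4.7566 = -0.6307.
        Two-sided p = 2*Phi(z) = 0.528233.
Step 6: alpha = 0.05. fail to reject H0.

W+ = 7.5, W- = 13.5, W = min = 7.5, p = 0.528233, fail to reject H0.


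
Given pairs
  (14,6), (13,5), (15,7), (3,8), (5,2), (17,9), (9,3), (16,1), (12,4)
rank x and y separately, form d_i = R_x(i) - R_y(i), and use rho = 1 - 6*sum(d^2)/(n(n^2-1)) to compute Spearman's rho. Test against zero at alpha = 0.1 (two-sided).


Step 1: Rank x and y separately (midranks; no ties here).
rank(x): 14->6, 13->5, 15->7, 3->1, 5->2, 17->9, 9->3, 16->8, 12->4
rank(y): 6->6, 5->5, 7->7, 8->8, 2->2, 9->9, 3->3, 1->1, 4->4
Step 2: d_i = R_x(i) - R_y(i); compute d_i^2.
  (6-6)^2=0, (5-5)^2=0, (7-7)^2=0, (1-8)^2=49, (2-2)^2=0, (9-9)^2=0, (3-3)^2=0, (8-1)^2=49, (4-4)^2=0
sum(d^2) = 98.
Step 3: rho = 1 - 6*98 / (9*(9^2 - 1)) = 1 - 588/720 = 0.183333.
Step 4: Under H0, t = rho * sqrt((n-2)/(1-rho^2)) = 0.4934 ~ t(7).
Step 5: Two-sided p-value from the t-distribution with 7 df = 0.636820.
Step 6: alpha = 0.1. fail to reject H0.

rho = 0.1833, p = 0.636820, fail to reject H0 at alpha = 0.1.


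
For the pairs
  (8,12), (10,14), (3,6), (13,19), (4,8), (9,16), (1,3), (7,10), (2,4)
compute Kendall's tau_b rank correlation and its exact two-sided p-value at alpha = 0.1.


Step 1: Enumerate the 36 unordered pairs (i,j) with i<j and classify each by sign(x_j-x_i) * sign(y_j-y_i).
  (1,2):dx=+2,dy=+2->C; (1,3):dx=-5,dy=-6->C; (1,4):dx=+5,dy=+7->C; (1,5):dx=-4,dy=-4->C
  (1,6):dx=+1,dy=+4->C; (1,7):dx=-7,dy=-9->C; (1,8):dx=-1,dy=-2->C; (1,9):dx=-6,dy=-8->C
  (2,3):dx=-7,dy=-8->C; (2,4):dx=+3,dy=+5->C; (2,5):dx=-6,dy=-6->C; (2,6):dx=-1,dy=+2->D
  (2,7):dx=-9,dy=-11->C; (2,8):dx=-3,dy=-4->C; (2,9):dx=-8,dy=-10->C; (3,4):dx=+10,dy=+13->C
  (3,5):dx=+1,dy=+2->C; (3,6):dx=+6,dy=+10->C; (3,7):dx=-2,dy=-3->C; (3,8):dx=+4,dy=+4->C
  (3,9):dx=-1,dy=-2->C; (4,5):dx=-9,dy=-11->C; (4,6):dx=-4,dy=-3->C; (4,7):dx=-12,dy=-16->C
  (4,8):dx=-6,dy=-9->C; (4,9):dx=-11,dy=-15->C; (5,6):dx=+5,dy=+8->C; (5,7):dx=-3,dy=-5->C
  (5,8):dx=+3,dy=+2->C; (5,9):dx=-2,dy=-4->C; (6,7):dx=-8,dy=-13->C; (6,8):dx=-2,dy=-6->C
  (6,9):dx=-7,dy=-12->C; (7,8):dx=+6,dy=+7->C; (7,9):dx=+1,dy=+1->C; (8,9):dx=-5,dy=-6->C
Step 2: C = 35, D = 1, total pairs = 36.
Step 3: tau = (C - D)/(n(n-1)/2) = (35 - 1)/36 = 0.944444.
Step 4: Exact two-sided p-value (enumerate n! = 362880 permutations of y under H0): p = 0.000050.
Step 5: alpha = 0.1. reject H0.

tau_b = 0.9444 (C=35, D=1), p = 0.000050, reject H0.


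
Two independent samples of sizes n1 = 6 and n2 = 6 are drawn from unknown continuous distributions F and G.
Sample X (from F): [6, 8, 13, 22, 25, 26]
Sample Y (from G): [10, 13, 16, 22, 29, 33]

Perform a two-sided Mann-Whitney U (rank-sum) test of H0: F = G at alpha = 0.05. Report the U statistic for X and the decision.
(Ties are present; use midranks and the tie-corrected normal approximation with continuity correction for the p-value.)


Step 1: Combine and sort all 12 observations; assign midranks.
sorted (value, group): (6,X), (8,X), (10,Y), (13,X), (13,Y), (16,Y), (22,X), (22,Y), (25,X), (26,X), (29,Y), (33,Y)
ranks: 6->1, 8->2, 10->3, 13->4.5, 13->4.5, 16->6, 22->7.5, 22->7.5, 25->9, 26->10, 29->11, 33->12
Step 2: Rank sum for X: R1 = 1 + 2 + 4.5 + 7.5 + 9 + 10 = 34.
Step 3: U_X = R1 - n1(n1+1)/2 = 34 - 6*7/2 = 34 - 21 = 13.
       U_Y = n1*n2 - U_X = 36 - 13 = 23.
Step 4: Ties are present, so use the tie-corrected normal approximation (with continuity correction) for the p-value.
Step 5: p-value = 0.469613; compare to alpha = 0.05. fail to reject H0.

U_X = 13, p = 0.469613, fail to reject H0 at alpha = 0.05.


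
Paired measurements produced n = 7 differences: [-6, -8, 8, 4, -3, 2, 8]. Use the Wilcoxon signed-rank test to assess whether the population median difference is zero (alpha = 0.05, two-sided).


Step 1: Drop any zero differences (none here) and take |d_i|.
|d| = [6, 8, 8, 4, 3, 2, 8]
Step 2: Midrank |d_i| (ties get averaged ranks).
ranks: |6|->4, |8|->6, |8|->6, |4|->3, |3|->2, |2|->1, |8|->6
Step 3: Attach original signs; sum ranks with positive sign and with negative sign.
W+ = 6 + 3 + 1 + 6 = 16
W- = 4 + 6 + 2 = 12
(Check: W+ + W- = 28 should equal n(n+1)/2 = 28.)
Step 4: Test statistic W = min(W+, W-) = 12.
Step 5: Ties in |d|, so use the tie-corrected normal approximation.
        E[W] = n(n+1)/4 = 7*8/4 = 14.
        Tie groups: |d|=8 (t=3); sum(t^3 - t) = 24.
        Var[W] = n(n+1)(2n+1)/24 - sum(t^3-t)/48 = 840/24 - 24/48 = 34.5.
        z = (W - E[W]) / sqrt(Var[W]) = (12 - 14) / 5.8737 = -0.3405.
        Two-sided p = 2*Phi(z) = 0.733478.
Step 6: alpha = 0.05. fail to reject H0.

W+ = 16, W- = 12, W = min = 12, p = 0.733478, fail to reject H0.


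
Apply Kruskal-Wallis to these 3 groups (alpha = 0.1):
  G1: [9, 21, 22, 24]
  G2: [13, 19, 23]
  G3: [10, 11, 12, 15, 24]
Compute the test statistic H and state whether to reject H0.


Step 1: Combine all N = 12 observations and assign midranks.
sorted (value, group, rank): (9,G1,1), (10,G3,2), (11,G3,3), (12,G3,4), (13,G2,5), (15,G3,6), (19,G2,7), (21,G1,8), (22,G1,9), (23,G2,10), (24,G1,11.5), (24,G3,11.5)
Step 2: Sum ranks within each group.
R_1 = 29.5 (n_1 = 4)
R_2 = 22 (n_2 = 3)
R_3 = 26.5 (n_3 = 5)
Step 3: H = 12/(N(N+1)) * sum(R_i^2/n_i) - 3(N+1)
     = 12/(12*13) * (29.5^2/4 + 22^2/3 + 26.5^2/5) - 3*13
     = 0.076923 * 519.346 - 39
     = 0.949679.
Step 4: Ties present; correction factor C = 1 - 6/(12^3 - 12) = 0.996503. Corrected H = 0.949679 / 0.996503 = 0.953012.
Step 5: Under H0, H ~ chi^2(2); p-value = 0.620949.
Step 6: alpha = 0.1. fail to reject H0.

H = 0.9530, df = 2, p = 0.620949, fail to reject H0.


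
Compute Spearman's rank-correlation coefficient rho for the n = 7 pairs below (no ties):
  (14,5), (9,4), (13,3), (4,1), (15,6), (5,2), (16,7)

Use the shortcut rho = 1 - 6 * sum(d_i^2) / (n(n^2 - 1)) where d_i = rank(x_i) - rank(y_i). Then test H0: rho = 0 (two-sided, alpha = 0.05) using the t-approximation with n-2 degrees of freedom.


Step 1: Rank x and y separately (midranks; no ties here).
rank(x): 14->5, 9->3, 13->4, 4->1, 15->6, 5->2, 16->7
rank(y): 5->5, 4->4, 3->3, 1->1, 6->6, 2->2, 7->7
Step 2: d_i = R_x(i) - R_y(i); compute d_i^2.
  (5-5)^2=0, (3-4)^2=1, (4-3)^2=1, (1-1)^2=0, (6-6)^2=0, (2-2)^2=0, (7-7)^2=0
sum(d^2) = 2.
Step 3: rho = 1 - 6*2 / (7*(7^2 - 1)) = 1 - 12/336 = 0.964286.
Step 4: Under H0, t = rho * sqrt((n-2)/(1-rho^2)) = 8.1408 ~ t(5).
Step 5: Two-sided p-value from the t-distribution with 5 df = 0.000454.
Step 6: alpha = 0.05. reject H0.

rho = 0.9643, p = 0.000454, reject H0 at alpha = 0.05.


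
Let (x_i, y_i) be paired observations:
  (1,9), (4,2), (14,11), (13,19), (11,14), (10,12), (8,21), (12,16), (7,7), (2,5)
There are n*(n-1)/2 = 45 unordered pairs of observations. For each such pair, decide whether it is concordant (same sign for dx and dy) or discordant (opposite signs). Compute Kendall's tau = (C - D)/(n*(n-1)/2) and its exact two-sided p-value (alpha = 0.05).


Step 1: Enumerate the 45 unordered pairs (i,j) with i<j and classify each by sign(x_j-x_i) * sign(y_j-y_i).
  (1,2):dx=+3,dy=-7->D; (1,3):dx=+13,dy=+2->C; (1,4):dx=+12,dy=+10->C; (1,5):dx=+10,dy=+5->C
  (1,6):dx=+9,dy=+3->C; (1,7):dx=+7,dy=+12->C; (1,8):dx=+11,dy=+7->C; (1,9):dx=+6,dy=-2->D
  (1,10):dx=+1,dy=-4->D; (2,3):dx=+10,dy=+9->C; (2,4):dx=+9,dy=+17->C; (2,5):dx=+7,dy=+12->C
  (2,6):dx=+6,dy=+10->C; (2,7):dx=+4,dy=+19->C; (2,8):dx=+8,dy=+14->C; (2,9):dx=+3,dy=+5->C
  (2,10):dx=-2,dy=+3->D; (3,4):dx=-1,dy=+8->D; (3,5):dx=-3,dy=+3->D; (3,6):dx=-4,dy=+1->D
  (3,7):dx=-6,dy=+10->D; (3,8):dx=-2,dy=+5->D; (3,9):dx=-7,dy=-4->C; (3,10):dx=-12,dy=-6->C
  (4,5):dx=-2,dy=-5->C; (4,6):dx=-3,dy=-7->C; (4,7):dx=-5,dy=+2->D; (4,8):dx=-1,dy=-3->C
  (4,9):dx=-6,dy=-12->C; (4,10):dx=-11,dy=-14->C; (5,6):dx=-1,dy=-2->C; (5,7):dx=-3,dy=+7->D
  (5,8):dx=+1,dy=+2->C; (5,9):dx=-4,dy=-7->C; (5,10):dx=-9,dy=-9->C; (6,7):dx=-2,dy=+9->D
  (6,8):dx=+2,dy=+4->C; (6,9):dx=-3,dy=-5->C; (6,10):dx=-8,dy=-7->C; (7,8):dx=+4,dy=-5->D
  (7,9):dx=-1,dy=-14->C; (7,10):dx=-6,dy=-16->C; (8,9):dx=-5,dy=-9->C; (8,10):dx=-10,dy=-11->C
  (9,10):dx=-5,dy=-2->C
Step 2: C = 32, D = 13, total pairs = 45.
Step 3: tau = (C - D)/(n(n-1)/2) = (32 - 13)/45 = 0.422222.
Step 4: Exact two-sided p-value (enumerate n! = 3628800 permutations of y under H0): p = 0.108313.
Step 5: alpha = 0.05. fail to reject H0.

tau_b = 0.4222 (C=32, D=13), p = 0.108313, fail to reject H0.


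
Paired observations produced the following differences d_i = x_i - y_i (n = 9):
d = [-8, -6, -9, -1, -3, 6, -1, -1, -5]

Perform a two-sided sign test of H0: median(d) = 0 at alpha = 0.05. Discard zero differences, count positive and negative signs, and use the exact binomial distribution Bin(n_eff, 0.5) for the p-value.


Step 1: Discard zero differences. Original n = 9; n_eff = number of nonzero differences = 9.
Nonzero differences (with sign): -8, -6, -9, -1, -3, +6, -1, -1, -5
Step 2: Count signs: positive = 1, negative = 8.
Step 3: Under H0: P(positive) = 0.5, so the number of positives S ~ Bin(9, 0.5).
Step 4: Two-sided exact p-value = sum of Bin(9,0.5) probabilities at or below the observed probability = 0.039062.
Step 5: alpha = 0.05. reject H0.

n_eff = 9, pos = 1, neg = 8, p = 0.039062, reject H0.


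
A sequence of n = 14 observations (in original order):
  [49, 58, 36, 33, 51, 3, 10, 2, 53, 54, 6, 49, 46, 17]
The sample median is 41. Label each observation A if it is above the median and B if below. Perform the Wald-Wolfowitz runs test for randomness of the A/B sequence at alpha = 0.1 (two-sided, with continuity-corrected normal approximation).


Step 1: Compute median = 41; label A = above, B = below.
Labels in order: AABBABBBAABAAB  (n_A = 7, n_B = 7)
Step 2: Count runs R = 8.
Step 3: Under H0 (random ordering), E[R] = 2*n_A*n_B/(n_A+n_B) + 1 = 2*7*7/14 + 1 = 8.0000.
        Var[R] = 2*n_A*n_B*(2*n_A*n_B - n_A - n_B) / ((n_A+n_B)^2 * (n_A+n_B-1)) = 8232/2548 = 3.2308.
        SD[R] = 1.7974.
Step 4: R = E[R], so z = 0 with no continuity correction.
Step 5: Two-sided p-value via normal approximation = 2*(1 - Phi(|z|)) = 1.000000.
Step 6: alpha = 0.1. fail to reject H0.

R = 8, z = 0.0000, p = 1.000000, fail to reject H0.


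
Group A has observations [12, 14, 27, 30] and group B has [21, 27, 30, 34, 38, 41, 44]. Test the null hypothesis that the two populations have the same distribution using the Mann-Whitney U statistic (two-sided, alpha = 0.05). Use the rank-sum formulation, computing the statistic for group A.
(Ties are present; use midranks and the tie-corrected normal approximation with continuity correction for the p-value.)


Step 1: Combine and sort all 11 observations; assign midranks.
sorted (value, group): (12,X), (14,X), (21,Y), (27,X), (27,Y), (30,X), (30,Y), (34,Y), (38,Y), (41,Y), (44,Y)
ranks: 12->1, 14->2, 21->3, 27->4.5, 27->4.5, 30->6.5, 30->6.5, 34->8, 38->9, 41->10, 44->11
Step 2: Rank sum for X: R1 = 1 + 2 + 4.5 + 6.5 = 14.
Step 3: U_X = R1 - n1(n1+1)/2 = 14 - 4*5/2 = 14 - 10 = 4.
       U_Y = n1*n2 - U_X = 28 - 4 = 24.
Step 4: Ties are present, so use the tie-corrected normal approximation (with continuity correction) for the p-value.
Step 5: p-value = 0.071302; compare to alpha = 0.05. fail to reject H0.

U_X = 4, p = 0.071302, fail to reject H0 at alpha = 0.05.


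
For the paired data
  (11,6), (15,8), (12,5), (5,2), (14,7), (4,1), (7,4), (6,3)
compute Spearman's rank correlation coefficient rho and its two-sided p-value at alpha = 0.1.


Step 1: Rank x and y separately (midranks; no ties here).
rank(x): 11->5, 15->8, 12->6, 5->2, 14->7, 4->1, 7->4, 6->3
rank(y): 6->6, 8->8, 5->5, 2->2, 7->7, 1->1, 4->4, 3->3
Step 2: d_i = R_x(i) - R_y(i); compute d_i^2.
  (5-6)^2=1, (8-8)^2=0, (6-5)^2=1, (2-2)^2=0, (7-7)^2=0, (1-1)^2=0, (4-4)^2=0, (3-3)^2=0
sum(d^2) = 2.
Step 3: rho = 1 - 6*2 / (8*(8^2 - 1)) = 1 - 12/504 = 0.976190.
Step 4: Under H0, t = rho * sqrt((n-2)/(1-rho^2)) = 11.0235 ~ t(6).
Step 5: Two-sided p-value from the t-distribution with 6 df = 0.000033.
Step 6: alpha = 0.1. reject H0.

rho = 0.9762, p = 0.000033, reject H0 at alpha = 0.1.


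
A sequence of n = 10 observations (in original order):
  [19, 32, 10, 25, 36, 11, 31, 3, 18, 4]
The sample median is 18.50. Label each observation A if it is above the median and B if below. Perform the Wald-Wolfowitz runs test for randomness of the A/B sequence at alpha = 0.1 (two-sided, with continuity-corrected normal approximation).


Step 1: Compute median = 18.50; label A = above, B = below.
Labels in order: AABAABABBB  (n_A = 5, n_B = 5)
Step 2: Count runs R = 6.
Step 3: Under H0 (random ordering), E[R] = 2*n_A*n_B/(n_A+n_B) + 1 = 2*5*5/10 + 1 = 6.0000.
        Var[R] = 2*n_A*n_B*(2*n_A*n_B - n_A - n_B) / ((n_A+n_B)^2 * (n_A+n_B-1)) = 2000/900 = 2.2222.
        SD[R] = 1.4907.
Step 4: R = E[R], so z = 0 with no continuity correction.
Step 5: Two-sided p-value via normal approximation = 2*(1 - Phi(|z|)) = 1.000000.
Step 6: alpha = 0.1. fail to reject H0.

R = 6, z = 0.0000, p = 1.000000, fail to reject H0.
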